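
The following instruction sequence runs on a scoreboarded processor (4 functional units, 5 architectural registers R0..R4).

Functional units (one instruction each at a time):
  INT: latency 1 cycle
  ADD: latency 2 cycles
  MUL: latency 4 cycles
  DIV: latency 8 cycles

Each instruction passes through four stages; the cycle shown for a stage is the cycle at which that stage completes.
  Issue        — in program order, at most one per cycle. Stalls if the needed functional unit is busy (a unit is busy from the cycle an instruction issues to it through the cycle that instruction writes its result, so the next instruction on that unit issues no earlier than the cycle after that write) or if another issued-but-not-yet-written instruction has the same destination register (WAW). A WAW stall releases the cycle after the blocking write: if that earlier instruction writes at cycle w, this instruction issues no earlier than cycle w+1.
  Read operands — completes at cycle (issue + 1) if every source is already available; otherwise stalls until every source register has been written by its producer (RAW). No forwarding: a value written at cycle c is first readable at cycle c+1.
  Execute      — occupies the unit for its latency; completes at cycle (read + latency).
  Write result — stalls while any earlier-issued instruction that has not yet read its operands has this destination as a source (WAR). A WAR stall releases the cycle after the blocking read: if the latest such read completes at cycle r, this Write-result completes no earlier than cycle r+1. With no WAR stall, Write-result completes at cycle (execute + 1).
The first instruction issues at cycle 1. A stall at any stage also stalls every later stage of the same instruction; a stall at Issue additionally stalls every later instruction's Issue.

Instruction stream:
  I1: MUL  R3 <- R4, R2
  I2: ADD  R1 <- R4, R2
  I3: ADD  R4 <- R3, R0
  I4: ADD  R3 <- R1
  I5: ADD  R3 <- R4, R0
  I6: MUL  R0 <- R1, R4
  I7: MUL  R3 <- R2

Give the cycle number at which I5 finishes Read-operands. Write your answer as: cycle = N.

cycle = 18

[I1] 1/2/6/7
[I2] 2/3/5/6
[I3] 7/8/10/11  (struct: ADD busy until I2 writes@6)
[I4] 12/13/15/16  (struct: ADD busy until I3 writes@11)
[I5] 17/18/20/21  (struct: ADD busy until I4 writes@16)
[I6] 18/19/23/24
[I7] 25/26/30/31  (struct: MUL busy until I6 writes@24)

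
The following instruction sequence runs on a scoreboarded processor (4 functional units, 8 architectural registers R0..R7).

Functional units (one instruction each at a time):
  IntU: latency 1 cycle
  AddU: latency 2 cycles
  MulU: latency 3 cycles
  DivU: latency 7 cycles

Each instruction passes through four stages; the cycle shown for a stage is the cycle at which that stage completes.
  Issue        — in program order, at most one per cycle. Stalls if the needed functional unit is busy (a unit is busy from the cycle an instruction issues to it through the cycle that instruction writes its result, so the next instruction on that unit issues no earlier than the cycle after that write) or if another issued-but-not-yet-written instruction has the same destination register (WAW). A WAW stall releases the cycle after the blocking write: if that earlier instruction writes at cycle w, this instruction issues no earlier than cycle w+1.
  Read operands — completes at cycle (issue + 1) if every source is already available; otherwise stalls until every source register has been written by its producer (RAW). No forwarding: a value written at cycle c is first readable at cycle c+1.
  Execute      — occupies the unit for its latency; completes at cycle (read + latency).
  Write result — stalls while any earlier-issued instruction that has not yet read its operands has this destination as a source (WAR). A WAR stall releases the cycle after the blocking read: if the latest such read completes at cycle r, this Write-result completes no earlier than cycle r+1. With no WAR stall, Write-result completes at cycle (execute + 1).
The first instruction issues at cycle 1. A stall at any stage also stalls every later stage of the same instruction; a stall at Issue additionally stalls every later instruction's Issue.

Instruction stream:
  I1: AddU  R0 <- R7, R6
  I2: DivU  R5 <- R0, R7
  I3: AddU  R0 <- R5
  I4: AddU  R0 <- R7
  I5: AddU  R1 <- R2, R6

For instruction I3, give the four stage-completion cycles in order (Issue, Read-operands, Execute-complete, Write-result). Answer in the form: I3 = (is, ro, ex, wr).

I3 = (6, 15, 17, 18)

c1: I1→AddU
c2: I1 RO | I2→DivU
c4: I1 EX
c5: I1 WR R0
c6: I2 RO | I3→AddU
c13: I2 EX
c14: I2 WR R5
c15: I3 RO
c17: I3 EX
c18: I3 WR R0
c19: I4→AddU
c20: I4 RO
c22: I4 EX
c23: I4 WR R0
c24: I5→AddU
c25: I5 RO
c27: I5 EX
c28: I5 WR R1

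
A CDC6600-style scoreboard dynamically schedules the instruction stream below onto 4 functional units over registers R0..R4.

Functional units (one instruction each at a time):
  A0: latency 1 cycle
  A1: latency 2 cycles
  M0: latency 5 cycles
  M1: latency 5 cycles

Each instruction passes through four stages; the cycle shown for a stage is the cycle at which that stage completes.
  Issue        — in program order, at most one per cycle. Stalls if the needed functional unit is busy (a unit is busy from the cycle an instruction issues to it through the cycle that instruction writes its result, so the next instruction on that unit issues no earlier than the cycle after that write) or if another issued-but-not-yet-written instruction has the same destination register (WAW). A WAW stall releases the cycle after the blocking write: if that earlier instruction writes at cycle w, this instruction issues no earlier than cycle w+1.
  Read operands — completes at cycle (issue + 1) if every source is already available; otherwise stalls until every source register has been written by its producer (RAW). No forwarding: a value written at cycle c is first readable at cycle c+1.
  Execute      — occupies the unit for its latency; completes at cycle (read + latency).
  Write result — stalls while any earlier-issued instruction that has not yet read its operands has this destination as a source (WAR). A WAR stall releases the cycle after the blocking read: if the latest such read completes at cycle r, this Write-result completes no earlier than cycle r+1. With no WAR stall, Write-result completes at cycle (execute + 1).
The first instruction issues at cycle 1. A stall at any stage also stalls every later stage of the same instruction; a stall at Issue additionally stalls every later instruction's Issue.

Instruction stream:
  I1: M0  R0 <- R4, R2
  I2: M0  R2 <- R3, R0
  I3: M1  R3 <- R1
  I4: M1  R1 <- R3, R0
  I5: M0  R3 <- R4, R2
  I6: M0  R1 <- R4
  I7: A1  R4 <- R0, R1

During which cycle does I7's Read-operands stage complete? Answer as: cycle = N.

I1 -> (1, 2, 7, 8)
I2 -> (9, 10, 15, 16)  // struct: M0 busy until I1 writes@8
I3 -> (10, 11, 16, 17)
I4 -> (18, 19, 24, 25)  // struct: M1 busy until I3 writes@17
I5 -> (19, 20, 25, 26)
I6 -> (27, 28, 33, 34)  // struct: M0 busy until I5 writes@26
I7 -> (28, 35, 37, 38)  // RAW R1: wait I6 write@34

cycle = 35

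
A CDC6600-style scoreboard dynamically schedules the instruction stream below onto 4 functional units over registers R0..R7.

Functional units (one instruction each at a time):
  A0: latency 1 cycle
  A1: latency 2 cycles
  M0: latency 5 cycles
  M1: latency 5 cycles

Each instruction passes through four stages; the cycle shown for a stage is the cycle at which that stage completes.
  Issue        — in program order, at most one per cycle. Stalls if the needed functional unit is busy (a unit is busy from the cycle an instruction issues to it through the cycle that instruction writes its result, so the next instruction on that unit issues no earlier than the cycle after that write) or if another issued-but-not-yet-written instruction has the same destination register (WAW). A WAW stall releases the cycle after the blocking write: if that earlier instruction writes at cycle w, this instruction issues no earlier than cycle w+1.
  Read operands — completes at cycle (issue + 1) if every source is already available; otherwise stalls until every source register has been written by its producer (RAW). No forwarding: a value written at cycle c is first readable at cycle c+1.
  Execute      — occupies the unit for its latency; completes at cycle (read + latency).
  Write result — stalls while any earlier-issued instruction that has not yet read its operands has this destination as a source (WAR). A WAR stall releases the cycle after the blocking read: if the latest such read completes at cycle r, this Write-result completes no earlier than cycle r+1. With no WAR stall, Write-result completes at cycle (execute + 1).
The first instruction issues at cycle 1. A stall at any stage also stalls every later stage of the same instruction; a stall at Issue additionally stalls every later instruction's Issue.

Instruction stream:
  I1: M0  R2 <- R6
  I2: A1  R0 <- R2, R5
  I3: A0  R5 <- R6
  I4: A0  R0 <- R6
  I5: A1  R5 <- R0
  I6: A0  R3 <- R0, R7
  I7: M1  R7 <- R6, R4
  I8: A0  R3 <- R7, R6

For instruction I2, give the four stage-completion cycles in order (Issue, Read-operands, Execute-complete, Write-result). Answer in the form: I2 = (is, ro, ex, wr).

cycle 1: I1 dispatched to M0
cycle 2: I1 operands ready; I2 dispatched to A1
cycle 3: I3 dispatched to A0
cycle 4: I3 operands ready
cycle 5: I3 complete
cycle 7: I1 complete
cycle 8: R2←I1
cycle 9: I2 operands ready
cycle 10: R5←I3
cycle 11: I2 complete
cycle 12: R0←I2
cycle 13: I4 dispatched to A0
cycle 14: I4 operands ready; I5 dispatched to A1
cycle 15: I4 complete
cycle 16: R0←I4
cycle 17: I5 operands ready; I6 dispatched to A0
cycle 18: I6 operands ready; I7 dispatched to M1
cycle 19: I5 complete; I6 complete; I7 operands ready
cycle 20: R5←I5; R3←I6
cycle 21: I8 dispatched to A0
cycle 24: I7 complete
cycle 25: R7←I7
cycle 26: I8 operands ready
cycle 27: I8 complete
cycle 28: R3←I8

I2 = (2, 9, 11, 12)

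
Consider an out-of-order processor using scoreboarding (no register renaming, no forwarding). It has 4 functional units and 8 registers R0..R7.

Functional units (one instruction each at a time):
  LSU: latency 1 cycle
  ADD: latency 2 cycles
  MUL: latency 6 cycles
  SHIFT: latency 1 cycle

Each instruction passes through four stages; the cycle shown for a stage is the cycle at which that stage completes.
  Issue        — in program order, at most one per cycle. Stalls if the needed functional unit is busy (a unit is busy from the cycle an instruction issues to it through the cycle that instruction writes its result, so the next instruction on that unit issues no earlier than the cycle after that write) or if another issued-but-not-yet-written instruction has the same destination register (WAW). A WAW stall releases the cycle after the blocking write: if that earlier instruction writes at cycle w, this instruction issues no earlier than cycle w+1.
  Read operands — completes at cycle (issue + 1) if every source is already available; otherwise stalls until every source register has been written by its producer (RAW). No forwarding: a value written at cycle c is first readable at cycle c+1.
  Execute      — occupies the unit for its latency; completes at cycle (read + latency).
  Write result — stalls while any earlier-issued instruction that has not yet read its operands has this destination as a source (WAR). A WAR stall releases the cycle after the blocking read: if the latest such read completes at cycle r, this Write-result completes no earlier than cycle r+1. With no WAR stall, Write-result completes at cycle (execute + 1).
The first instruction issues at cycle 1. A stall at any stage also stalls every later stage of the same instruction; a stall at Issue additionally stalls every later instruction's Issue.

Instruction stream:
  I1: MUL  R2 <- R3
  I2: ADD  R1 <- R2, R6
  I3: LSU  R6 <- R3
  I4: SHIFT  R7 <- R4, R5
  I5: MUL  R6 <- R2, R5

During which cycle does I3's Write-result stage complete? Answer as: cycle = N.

[1] I1 issues→MUL
[2] I1 reads | I2 issues→ADD
[3] I3 issues→LSU
[4] I3 reads | I4 issues→SHIFT
[5] I3 exec-done | I4 reads
[6] I4 exec-done
[7] I4 writes R7
[8] I1 exec-done
[9] I1 writes R2
[10] I2 reads
[11] I3 writes R6
[12] I2 exec-done | I5 issues→MUL
[13] I2 writes R1 | I5 reads
[19] I5 exec-done
[20] I5 writes R6

cycle = 11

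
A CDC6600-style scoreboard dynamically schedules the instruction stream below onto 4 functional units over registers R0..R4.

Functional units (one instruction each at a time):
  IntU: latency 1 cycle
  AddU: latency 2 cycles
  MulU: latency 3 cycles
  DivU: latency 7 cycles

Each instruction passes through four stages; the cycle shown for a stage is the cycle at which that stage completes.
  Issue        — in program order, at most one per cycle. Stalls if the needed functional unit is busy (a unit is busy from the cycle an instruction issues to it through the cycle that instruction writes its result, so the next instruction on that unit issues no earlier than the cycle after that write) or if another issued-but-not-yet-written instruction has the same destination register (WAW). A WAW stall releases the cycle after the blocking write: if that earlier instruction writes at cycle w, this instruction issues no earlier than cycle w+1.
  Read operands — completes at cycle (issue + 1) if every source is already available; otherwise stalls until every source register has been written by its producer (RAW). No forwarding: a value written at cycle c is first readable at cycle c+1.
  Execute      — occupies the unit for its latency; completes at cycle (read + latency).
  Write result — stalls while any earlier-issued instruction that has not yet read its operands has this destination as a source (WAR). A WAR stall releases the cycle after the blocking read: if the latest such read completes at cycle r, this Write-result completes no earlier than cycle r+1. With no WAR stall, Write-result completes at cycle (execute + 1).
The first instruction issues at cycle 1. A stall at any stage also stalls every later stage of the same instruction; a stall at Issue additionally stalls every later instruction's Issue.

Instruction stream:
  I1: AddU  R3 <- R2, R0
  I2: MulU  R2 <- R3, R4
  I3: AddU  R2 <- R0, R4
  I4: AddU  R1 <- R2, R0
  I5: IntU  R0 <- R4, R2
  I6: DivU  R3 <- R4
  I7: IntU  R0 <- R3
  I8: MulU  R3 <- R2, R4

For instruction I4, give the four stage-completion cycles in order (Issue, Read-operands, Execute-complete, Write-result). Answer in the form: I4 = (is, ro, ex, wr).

I1: IS=1 RO=2 EX=4 WR=5
I2: IS=2 RO=6 EX=9 WR=10  [RAW R3: wait I1 write@5]
I3: IS=11 RO=12 EX=14 WR=15  [WAW R2: wait I2 write@10]
I4: IS=16 RO=17 EX=19 WR=20  [struct: AddU busy until I3 writes@15]
I5: IS=17 RO=18 EX=19 WR=20
I6: IS=18 RO=19 EX=26 WR=27
I7: IS=21 RO=28 EX=29 WR=30  [struct: IntU busy until I5 writes@20; RAW R3: wait I6 write@27]
I8: IS=28 RO=29 EX=32 WR=33  [WAW R3: wait I6 write@27]

I4 = (16, 17, 19, 20)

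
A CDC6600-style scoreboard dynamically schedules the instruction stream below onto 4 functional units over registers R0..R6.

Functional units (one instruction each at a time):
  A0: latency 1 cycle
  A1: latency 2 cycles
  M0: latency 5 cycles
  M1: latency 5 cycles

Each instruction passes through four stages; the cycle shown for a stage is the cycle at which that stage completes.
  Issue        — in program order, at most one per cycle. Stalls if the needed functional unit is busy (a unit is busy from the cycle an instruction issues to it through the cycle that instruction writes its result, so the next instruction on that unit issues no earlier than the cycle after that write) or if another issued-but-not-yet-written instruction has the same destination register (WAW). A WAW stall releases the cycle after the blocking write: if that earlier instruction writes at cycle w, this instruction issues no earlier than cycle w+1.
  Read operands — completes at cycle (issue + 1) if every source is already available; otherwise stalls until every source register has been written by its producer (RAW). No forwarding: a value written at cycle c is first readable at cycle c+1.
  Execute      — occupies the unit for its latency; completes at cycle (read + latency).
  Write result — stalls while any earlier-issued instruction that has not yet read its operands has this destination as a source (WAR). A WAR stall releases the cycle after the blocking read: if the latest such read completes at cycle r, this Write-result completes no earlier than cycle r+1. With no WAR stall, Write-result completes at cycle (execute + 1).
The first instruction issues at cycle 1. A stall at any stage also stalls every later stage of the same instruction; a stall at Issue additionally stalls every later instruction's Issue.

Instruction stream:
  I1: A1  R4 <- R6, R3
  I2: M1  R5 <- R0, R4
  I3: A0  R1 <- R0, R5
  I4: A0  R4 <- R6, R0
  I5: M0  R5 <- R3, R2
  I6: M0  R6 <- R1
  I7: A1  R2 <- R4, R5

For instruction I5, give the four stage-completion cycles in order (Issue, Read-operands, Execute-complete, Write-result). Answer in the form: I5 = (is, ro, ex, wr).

I1: IS=1 RO=2 EX=4 WR=5
I2: IS=2 RO=6 EX=11 WR=12  [RAW R4: wait I1 write@5]
I3: IS=3 RO=13 EX=14 WR=15  [RAW R5: wait I2 write@12]
I4: IS=16 RO=17 EX=18 WR=19  [struct: A0 busy until I3 writes@15]
I5: IS=17 RO=18 EX=23 WR=24
I6: IS=25 RO=26 EX=31 WR=32  [struct: M0 busy until I5 writes@24]
I7: IS=26 RO=27 EX=29 WR=30

I5 = (17, 18, 23, 24)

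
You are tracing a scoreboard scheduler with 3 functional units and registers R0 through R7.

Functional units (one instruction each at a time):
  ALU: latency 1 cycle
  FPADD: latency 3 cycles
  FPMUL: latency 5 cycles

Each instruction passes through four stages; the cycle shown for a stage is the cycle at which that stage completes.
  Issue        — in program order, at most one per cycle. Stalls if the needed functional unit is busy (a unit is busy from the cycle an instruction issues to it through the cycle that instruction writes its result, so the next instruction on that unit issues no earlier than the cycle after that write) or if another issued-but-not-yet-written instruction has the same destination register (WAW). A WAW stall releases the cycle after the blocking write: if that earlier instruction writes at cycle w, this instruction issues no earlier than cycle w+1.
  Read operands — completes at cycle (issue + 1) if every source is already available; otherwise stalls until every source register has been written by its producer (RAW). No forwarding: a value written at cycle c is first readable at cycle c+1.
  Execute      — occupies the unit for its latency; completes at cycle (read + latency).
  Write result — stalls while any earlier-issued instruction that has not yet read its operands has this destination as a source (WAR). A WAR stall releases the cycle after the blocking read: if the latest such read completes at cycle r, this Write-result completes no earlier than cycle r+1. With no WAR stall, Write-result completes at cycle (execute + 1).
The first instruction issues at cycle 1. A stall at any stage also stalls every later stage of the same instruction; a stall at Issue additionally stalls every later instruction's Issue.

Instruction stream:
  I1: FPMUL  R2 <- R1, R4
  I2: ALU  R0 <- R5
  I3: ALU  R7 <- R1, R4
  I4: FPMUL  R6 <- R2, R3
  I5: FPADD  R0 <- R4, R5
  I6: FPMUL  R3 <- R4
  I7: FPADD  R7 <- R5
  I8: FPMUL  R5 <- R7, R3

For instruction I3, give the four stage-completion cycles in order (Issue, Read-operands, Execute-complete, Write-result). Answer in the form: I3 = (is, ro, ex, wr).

  I1 | 1 | 2 | 7 | 8
  I2 | 2 | 3 | 4 | 5
  I3 | 6 | 7 | 8 | 9   struct: ALU busy until I2 writes@5
  I4 | 9 | 10 | 15 | 16   struct: FPMUL busy until I1 writes@8
  I5 | 10 | 11 | 14 | 15
  I6 | 17 | 18 | 23 | 24   struct: FPMUL busy until I4 writes@16
  I7 | 18 | 19 | 22 | 23
  I8 | 25 | 26 | 31 | 32   struct: FPMUL busy until I6 writes@24

I3 = (6, 7, 8, 9)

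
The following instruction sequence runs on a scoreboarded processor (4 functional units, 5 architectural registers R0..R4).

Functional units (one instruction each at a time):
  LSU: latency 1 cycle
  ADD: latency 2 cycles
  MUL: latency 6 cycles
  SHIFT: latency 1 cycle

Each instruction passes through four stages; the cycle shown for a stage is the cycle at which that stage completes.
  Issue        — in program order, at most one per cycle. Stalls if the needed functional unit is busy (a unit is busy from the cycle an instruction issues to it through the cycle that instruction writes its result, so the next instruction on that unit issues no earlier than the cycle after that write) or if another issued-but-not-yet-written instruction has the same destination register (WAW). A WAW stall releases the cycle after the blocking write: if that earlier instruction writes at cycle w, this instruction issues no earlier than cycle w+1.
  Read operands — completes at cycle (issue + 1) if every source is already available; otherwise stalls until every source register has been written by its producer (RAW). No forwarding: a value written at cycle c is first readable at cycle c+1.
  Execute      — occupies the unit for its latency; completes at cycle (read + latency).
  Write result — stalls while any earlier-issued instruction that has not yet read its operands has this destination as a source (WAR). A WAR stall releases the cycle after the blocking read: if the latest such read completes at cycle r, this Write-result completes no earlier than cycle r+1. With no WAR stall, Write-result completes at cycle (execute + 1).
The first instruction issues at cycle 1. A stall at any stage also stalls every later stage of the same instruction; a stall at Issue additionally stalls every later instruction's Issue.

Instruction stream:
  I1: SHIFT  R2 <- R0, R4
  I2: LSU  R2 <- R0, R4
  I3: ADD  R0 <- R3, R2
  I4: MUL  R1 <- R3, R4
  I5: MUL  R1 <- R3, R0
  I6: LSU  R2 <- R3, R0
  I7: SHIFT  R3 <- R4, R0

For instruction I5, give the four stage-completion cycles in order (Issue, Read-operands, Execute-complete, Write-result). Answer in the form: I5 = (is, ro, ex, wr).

t=1  I1 dispatched to SHIFT
t=2  I1 operands ready
t=3  I1 complete
t=4  R2←I1
t=5  I2 dispatched to LSU
t=6  I2 operands ready · I3 dispatched to ADD
t=7  I2 complete · I4 dispatched to MUL
t=8  R2←I2 · I4 operands ready
t=9  I3 operands ready
t=11  I3 complete
t=12  R0←I3
t=14  I4 complete
t=15  R1←I4
t=16  I5 dispatched to MUL
t=17  I5 operands ready · I6 dispatched to LSU
t=18  I6 operands ready · I7 dispatched to SHIFT
t=19  I6 complete · I7 operands ready
t=20  R2←I6 · I7 complete
t=21  R3←I7
t=23  I5 complete
t=24  R1←I5

I5 = (16, 17, 23, 24)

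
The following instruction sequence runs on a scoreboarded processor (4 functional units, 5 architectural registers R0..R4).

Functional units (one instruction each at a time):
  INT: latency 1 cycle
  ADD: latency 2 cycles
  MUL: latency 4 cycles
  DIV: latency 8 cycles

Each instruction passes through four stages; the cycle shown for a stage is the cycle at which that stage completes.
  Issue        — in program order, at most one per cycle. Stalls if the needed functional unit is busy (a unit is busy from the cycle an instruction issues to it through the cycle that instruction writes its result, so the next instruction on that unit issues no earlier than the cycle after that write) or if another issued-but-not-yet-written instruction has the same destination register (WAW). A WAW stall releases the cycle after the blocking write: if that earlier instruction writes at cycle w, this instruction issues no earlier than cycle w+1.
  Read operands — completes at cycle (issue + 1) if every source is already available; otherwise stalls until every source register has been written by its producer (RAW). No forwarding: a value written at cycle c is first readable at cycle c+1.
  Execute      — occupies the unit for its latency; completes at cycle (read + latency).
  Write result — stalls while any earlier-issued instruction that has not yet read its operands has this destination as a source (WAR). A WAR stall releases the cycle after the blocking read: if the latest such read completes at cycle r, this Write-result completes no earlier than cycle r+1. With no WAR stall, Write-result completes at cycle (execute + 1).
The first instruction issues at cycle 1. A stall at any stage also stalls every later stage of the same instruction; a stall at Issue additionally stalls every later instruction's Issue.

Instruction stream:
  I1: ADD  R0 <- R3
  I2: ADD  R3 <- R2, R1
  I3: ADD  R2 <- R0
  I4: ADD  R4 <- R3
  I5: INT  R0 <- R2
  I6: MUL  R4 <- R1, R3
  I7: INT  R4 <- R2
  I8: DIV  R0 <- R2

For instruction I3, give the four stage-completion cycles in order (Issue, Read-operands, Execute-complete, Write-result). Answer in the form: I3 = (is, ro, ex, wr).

I3 = (11, 12, 14, 15)

cycle 1: I1 issues→ADD
cycle 2: I1 reads
cycle 4: I1 exec-done
cycle 5: I1 writes R0
cycle 6: I2 issues→ADD
cycle 7: I2 reads
cycle 9: I2 exec-done
cycle 10: I2 writes R3
cycle 11: I3 issues→ADD
cycle 12: I3 reads
cycle 14: I3 exec-done
cycle 15: I3 writes R2
cycle 16: I4 issues→ADD
cycle 17: I4 reads | I5 issues→INT
cycle 18: I5 reads
cycle 19: I4 exec-done | I5 exec-done
cycle 20: I4 writes R4 | I5 writes R0
cycle 21: I6 issues→MUL
cycle 22: I6 reads
cycle 26: I6 exec-done
cycle 27: I6 writes R4
cycle 28: I7 issues→INT
cycle 29: I7 reads | I8 issues→DIV
cycle 30: I7 exec-done | I8 reads
cycle 31: I7 writes R4
cycle 38: I8 exec-done
cycle 39: I8 writes R0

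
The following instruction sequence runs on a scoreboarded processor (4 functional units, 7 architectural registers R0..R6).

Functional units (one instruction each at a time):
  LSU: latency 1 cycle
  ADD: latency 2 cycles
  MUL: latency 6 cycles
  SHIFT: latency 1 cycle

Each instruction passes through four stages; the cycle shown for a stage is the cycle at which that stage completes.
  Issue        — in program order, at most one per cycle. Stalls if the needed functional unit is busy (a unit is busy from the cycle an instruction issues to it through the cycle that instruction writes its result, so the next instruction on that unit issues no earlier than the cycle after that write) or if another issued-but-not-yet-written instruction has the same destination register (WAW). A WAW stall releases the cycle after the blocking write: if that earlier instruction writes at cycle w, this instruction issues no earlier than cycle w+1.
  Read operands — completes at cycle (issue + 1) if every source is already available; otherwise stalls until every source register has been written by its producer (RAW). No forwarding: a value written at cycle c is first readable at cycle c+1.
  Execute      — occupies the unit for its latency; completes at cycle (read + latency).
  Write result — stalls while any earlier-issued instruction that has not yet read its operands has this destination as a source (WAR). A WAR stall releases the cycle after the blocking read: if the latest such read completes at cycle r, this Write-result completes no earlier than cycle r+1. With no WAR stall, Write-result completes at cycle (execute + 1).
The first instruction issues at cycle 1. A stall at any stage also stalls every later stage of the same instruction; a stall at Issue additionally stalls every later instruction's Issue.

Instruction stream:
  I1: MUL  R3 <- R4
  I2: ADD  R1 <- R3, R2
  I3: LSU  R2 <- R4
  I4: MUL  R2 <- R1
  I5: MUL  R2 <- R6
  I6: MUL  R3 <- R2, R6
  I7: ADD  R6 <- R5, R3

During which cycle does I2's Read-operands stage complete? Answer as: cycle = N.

cycle = 10

I1 -> (1, 2, 8, 9)
I2 -> (2, 10, 12, 13)  // RAW R3: wait I1 write@9
I3 -> (3, 4, 5, 11)  // WAR R2: wait I2 read@10
I4 -> (12, 14, 20, 21)  // WAW R2: wait I3 write@11, RAW R1: wait I2 write@13
I5 -> (22, 23, 29, 30)  // struct: MUL busy until I4 writes@21
I6 -> (31, 32, 38, 39)  // struct: MUL busy until I5 writes@30
I7 -> (32, 40, 42, 43)  // RAW R3: wait I6 write@39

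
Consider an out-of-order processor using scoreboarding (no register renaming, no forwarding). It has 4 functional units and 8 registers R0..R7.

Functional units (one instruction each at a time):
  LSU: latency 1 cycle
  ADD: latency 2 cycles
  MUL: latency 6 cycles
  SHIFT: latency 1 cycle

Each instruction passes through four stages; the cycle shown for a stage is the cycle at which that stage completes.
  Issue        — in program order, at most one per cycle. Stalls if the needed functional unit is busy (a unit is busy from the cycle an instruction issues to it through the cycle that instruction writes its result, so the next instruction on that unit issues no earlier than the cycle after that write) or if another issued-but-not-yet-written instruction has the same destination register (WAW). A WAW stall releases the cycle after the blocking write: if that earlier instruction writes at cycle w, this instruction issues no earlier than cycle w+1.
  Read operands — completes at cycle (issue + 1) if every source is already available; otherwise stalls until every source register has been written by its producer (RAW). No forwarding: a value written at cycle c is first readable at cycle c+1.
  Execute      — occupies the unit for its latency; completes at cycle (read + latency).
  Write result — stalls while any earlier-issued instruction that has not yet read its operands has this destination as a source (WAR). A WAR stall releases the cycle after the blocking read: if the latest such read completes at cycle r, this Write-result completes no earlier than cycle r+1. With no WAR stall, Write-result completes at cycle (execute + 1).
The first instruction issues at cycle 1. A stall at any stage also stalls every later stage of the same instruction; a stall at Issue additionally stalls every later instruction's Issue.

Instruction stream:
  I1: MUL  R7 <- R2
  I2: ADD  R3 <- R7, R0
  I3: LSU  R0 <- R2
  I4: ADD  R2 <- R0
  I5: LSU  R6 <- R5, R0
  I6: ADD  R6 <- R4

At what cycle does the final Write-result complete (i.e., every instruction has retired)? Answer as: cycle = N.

c1: issue I1 (MUL)
c2: I1 read-ops · issue I2 (ADD)
c3: issue I3 (LSU)
c4: I3 read-ops
c5: I3 finished on LSU
c8: I1 finished on MUL
c9: I1→R7
c10: I2 read-ops
c11: I3→R0
c12: I2 finished on ADD
c13: I2→R3
c14: issue I4 (ADD)
c15: I4 read-ops · issue I5 (LSU)
c16: I5 read-ops
c17: I4 finished on ADD · I5 finished on LSU
c18: I4→R2 · I5→R6
c19: issue I6 (ADD)
c20: I6 read-ops
c22: I6 finished on ADD
c23: I6→R6

cycle = 23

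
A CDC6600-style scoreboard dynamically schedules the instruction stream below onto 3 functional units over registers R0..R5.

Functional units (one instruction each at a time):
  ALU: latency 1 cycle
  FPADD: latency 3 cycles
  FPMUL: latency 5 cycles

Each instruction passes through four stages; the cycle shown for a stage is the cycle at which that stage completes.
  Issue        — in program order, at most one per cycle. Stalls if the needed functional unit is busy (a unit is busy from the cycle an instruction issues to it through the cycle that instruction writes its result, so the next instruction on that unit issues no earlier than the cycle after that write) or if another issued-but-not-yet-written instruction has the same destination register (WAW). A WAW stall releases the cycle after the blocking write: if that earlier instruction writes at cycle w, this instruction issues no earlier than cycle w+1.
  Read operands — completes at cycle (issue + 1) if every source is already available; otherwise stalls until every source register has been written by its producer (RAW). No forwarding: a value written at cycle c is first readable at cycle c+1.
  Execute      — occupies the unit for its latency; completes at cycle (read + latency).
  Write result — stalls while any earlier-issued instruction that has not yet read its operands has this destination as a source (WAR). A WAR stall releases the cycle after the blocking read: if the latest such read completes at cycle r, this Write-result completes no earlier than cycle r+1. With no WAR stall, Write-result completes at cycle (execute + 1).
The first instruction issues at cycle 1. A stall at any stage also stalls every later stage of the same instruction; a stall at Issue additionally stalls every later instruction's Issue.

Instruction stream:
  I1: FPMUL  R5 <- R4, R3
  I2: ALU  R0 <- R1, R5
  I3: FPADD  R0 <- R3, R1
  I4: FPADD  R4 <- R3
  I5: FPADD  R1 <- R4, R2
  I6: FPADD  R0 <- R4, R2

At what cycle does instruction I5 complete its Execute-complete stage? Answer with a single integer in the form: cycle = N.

c1: I1 dispatched to FPMUL
c2: I1 operands ready · I2 dispatched to ALU
c7: I1 complete
c8: R5←I1
c9: I2 operands ready
c10: I2 complete
c11: R0←I2
c12: I3 dispatched to FPADD
c13: I3 operands ready
c16: I3 complete
c17: R0←I3
c18: I4 dispatched to FPADD
c19: I4 operands ready
c22: I4 complete
c23: R4←I4
c24: I5 dispatched to FPADD
c25: I5 operands ready
c28: I5 complete
c29: R1←I5
c30: I6 dispatched to FPADD
c31: I6 operands ready
c34: I6 complete
c35: R0←I6

cycle = 28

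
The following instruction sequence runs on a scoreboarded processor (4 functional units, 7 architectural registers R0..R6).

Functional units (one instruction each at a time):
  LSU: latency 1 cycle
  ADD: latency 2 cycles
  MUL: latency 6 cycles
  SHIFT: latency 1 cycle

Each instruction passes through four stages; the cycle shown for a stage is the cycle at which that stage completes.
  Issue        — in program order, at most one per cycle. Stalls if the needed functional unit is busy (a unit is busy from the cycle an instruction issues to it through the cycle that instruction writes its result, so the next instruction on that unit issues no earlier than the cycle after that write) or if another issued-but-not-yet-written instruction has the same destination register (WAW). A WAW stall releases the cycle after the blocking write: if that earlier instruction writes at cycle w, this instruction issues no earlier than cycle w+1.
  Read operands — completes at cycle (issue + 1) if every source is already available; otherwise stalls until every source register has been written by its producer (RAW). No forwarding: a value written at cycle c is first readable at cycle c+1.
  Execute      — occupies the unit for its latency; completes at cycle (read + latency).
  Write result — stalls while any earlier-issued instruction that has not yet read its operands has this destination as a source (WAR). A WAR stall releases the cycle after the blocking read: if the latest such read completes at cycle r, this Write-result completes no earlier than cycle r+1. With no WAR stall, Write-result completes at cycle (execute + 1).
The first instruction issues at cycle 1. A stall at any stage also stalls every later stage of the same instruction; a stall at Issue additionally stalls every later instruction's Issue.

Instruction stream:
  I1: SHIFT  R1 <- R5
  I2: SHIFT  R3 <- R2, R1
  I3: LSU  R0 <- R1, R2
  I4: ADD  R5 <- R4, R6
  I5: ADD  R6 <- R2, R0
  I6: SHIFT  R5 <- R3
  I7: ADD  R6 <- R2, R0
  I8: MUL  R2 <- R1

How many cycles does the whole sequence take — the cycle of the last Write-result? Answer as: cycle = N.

cycle = 26

I1  is:1  ro:2  ex:3  wr:4
I2  is:5  ro:6  ex:7  wr:8  — struct: SHIFT busy until I1 writes@4
I3  is:6  ro:7  ex:8  wr:9
I4  is:7  ro:8  ex:10  wr:11
I5  is:12  ro:13  ex:15  wr:16  — struct: ADD busy until I4 writes@11
I6  is:13  ro:14  ex:15  wr:16
I7  is:17  ro:18  ex:20  wr:21  — struct: ADD busy until I5 writes@16
I8  is:18  ro:19  ex:25  wr:26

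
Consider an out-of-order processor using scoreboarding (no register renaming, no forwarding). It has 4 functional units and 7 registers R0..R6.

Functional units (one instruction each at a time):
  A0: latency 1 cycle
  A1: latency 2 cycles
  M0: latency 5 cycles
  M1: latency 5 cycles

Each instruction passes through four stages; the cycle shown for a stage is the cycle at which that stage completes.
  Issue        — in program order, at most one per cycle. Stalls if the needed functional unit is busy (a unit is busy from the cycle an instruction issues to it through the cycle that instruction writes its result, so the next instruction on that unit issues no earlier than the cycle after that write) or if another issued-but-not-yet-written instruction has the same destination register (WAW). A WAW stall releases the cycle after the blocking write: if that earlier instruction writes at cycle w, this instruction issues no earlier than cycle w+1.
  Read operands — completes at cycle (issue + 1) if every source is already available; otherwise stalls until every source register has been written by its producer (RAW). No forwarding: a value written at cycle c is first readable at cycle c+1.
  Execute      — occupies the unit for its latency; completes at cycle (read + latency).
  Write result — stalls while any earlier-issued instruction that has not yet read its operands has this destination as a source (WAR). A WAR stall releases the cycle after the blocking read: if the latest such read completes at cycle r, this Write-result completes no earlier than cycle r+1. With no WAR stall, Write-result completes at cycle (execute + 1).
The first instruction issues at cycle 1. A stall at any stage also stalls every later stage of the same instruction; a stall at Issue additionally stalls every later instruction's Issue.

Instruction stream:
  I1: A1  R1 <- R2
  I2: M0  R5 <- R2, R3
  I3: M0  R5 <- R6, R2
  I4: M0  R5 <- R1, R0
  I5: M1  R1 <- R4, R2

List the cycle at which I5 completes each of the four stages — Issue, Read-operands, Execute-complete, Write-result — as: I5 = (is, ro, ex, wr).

[1] issue I1 (A1)
[2] I1 read-ops; issue I2 (M0)
[3] I2 read-ops
[4] I1 finished on A1
[5] I1→R1
[8] I2 finished on M0
[9] I2→R5
[10] issue I3 (M0)
[11] I3 read-ops
[16] I3 finished on M0
[17] I3→R5
[18] issue I4 (M0)
[19] I4 read-ops; issue I5 (M1)
[20] I5 read-ops
[24] I4 finished on M0
[25] I4→R5; I5 finished on M1
[26] I5→R1

I5 = (19, 20, 25, 26)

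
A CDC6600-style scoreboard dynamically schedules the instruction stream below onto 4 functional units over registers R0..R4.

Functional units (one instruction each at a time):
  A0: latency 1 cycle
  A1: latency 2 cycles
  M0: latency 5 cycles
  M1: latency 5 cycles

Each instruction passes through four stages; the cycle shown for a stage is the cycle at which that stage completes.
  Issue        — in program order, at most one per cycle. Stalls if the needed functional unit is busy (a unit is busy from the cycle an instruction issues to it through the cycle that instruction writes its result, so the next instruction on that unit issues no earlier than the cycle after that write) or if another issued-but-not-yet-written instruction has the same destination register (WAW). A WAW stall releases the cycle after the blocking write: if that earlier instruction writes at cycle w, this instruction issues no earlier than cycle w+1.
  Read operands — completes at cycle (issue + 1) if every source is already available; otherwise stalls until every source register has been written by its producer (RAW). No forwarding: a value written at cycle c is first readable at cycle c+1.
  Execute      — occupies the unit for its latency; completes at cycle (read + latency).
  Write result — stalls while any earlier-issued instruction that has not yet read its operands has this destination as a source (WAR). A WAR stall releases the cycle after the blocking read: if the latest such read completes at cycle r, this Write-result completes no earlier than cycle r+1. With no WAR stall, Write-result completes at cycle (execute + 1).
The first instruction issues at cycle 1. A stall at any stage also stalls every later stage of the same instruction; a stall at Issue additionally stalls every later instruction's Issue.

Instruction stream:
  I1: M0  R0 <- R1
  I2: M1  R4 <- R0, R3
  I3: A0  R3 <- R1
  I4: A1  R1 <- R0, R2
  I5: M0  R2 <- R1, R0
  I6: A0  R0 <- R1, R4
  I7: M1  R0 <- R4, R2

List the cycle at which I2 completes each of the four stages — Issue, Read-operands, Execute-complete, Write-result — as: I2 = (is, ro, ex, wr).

c1: I1→M0
c2: I1 RO | I2→M1
c3: I3→A0
c4: I3 RO | I4→A1
c5: I3 EX
c7: I1 EX
c8: I1 WR R0
c9: I2 RO | I4 RO | I5→M0
c10: I3 WR R3
c11: I4 EX | I6→A0
c12: I4 WR R1
c13: I5 RO
c14: I2 EX
c15: I2 WR R4
c16: I6 RO
c17: I6 EX
c18: I5 EX | I6 WR R0
c19: I5 WR R2 | I7→M1
c20: I7 RO
c25: I7 EX
c26: I7 WR R0

I2 = (2, 9, 14, 15)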